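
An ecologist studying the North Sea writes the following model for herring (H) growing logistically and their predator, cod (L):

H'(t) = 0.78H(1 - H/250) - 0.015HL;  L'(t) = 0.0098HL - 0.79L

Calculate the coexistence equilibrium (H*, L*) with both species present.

From dL/dt = 0 with L > 0: 0.0098H* = 0.79, so H* = 80.6.
Substitute into dH/dt = 0: 0.78(1 - 80.6/250) = 0.015L*.
The bracket is 0.678, giving L* = 0.528/0.015 = 35.2.

H* ≈ 80.6, L* ≈ 35.2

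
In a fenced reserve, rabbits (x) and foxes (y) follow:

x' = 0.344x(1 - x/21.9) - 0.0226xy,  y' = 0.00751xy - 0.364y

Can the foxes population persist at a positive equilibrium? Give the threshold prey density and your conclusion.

The predator equation gives dy/dt > 0 only when x > 0.364/0.00751 = 48.5.
Without the predator, x → K = 21.9. Since 21.9 < 48.5, the predator cannot invade.

Threshold x = 48.5; K < 48.5, so no, the predator goes extinct.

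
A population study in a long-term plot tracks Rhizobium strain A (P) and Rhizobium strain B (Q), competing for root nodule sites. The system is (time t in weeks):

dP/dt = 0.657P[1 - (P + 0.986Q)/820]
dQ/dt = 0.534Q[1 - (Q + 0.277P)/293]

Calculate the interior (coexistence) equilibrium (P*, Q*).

P* ≈ 731, Q* ≈ 90.6

Setting both brackets to zero gives the nullclines P + 0.986Q = 820 and 0.277P + Q = 293.
Substituting Q = 293 - 0.277P into the first: P(1 - 0.986·0.277) = 820 - 0.986·293.
So P* = 531/0.727 = 731, and then Q* = 293 - 0.277·731 = 90.6.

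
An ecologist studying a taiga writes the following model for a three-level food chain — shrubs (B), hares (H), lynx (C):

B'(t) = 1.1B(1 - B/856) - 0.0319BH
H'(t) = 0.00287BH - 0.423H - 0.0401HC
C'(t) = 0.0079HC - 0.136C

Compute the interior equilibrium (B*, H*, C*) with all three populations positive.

B* ≈ 429, H* ≈ 17.2, C* ≈ 20.1

From dC/dt = 0: 0.0079H* = 0.136, so H* = 17.2.
From dB/dt = 0: 1.1(1 - B*/856) = 0.0319·17.2, giving B* = 856·(1 - 0.499) = 429.
From dH/dt = 0: 0.00287·429 - 0.423 = 0.0401C*, so C* = 0.807/0.0401 = 20.1.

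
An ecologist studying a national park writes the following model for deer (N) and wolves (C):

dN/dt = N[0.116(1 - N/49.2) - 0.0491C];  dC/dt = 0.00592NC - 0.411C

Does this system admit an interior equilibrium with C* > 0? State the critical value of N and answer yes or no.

Threshold N = 69.4; K < 69.4, so no, the predator goes extinct.

The predator equation gives dC/dt > 0 only when N > 0.411/0.00592 = 69.4.
Without the predator, N → K = 49.2. Since 49.2 < 69.4, the predator cannot invade.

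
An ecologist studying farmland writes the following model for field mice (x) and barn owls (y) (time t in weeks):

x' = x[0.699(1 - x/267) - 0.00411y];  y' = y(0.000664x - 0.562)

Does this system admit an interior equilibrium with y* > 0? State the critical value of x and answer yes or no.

The predator equation gives dy/dt > 0 only when x > 0.562/0.000664 = 846.
Without the predator, x → K = 267. Since 267 < 846, the predator cannot invade.

Threshold x = 846; K < 846, so no, the predator goes extinct.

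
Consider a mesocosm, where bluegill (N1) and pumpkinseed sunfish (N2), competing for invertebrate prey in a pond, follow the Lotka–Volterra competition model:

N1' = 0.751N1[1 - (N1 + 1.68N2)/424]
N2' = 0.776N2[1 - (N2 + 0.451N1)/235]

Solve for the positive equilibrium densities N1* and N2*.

Setting both brackets to zero gives the nullclines N1 + 1.68N2 = 424 and 0.451N1 + N2 = 235.
Substituting N2 = 235 - 0.451N1 into the first: N1(1 - 1.68·0.451) = 424 - 1.68·235.
So N1* = 29.2/0.242 = 121, and then N2* = 235 - 0.451·121 = 181.

N1* ≈ 121, N2* ≈ 181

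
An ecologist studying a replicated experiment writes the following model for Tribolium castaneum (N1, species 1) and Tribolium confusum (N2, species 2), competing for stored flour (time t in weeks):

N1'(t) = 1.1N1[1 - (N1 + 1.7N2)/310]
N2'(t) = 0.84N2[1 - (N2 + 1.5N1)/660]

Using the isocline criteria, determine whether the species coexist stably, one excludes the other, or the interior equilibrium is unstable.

Compare the nullcline intercepts: K1/α12 = 310/1.7 = 182 < K2 = 660; K2/α21 = 660/1.5 = 440 > K1 = 310.
Since the inequalities point opposite ways, species 2 can invade but species 1 cannot.

species 2 excludes species 1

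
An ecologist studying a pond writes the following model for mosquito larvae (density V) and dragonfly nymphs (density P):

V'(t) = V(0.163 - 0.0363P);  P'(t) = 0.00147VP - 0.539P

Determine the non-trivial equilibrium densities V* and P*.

Set dP/dt = 0 with P > 0: 0.00147V - 0.539 = 0, so V* = 0.539/0.00147 = 367.
Set dV/dt = 0 with V > 0: 0.163 - 0.0363P = 0, so P* = 0.163/0.0363 = 4.49.

V* ≈ 367, P* ≈ 4.49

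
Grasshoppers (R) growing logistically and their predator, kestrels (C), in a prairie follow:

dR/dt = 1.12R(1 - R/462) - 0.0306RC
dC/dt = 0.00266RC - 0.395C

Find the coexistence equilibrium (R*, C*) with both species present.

From dC/dt = 0 with C > 0: 0.00266R* = 0.395, so R* = 148.
Substitute into dR/dt = 0: 1.12(1 - 148/462) = 0.0306C*.
The bracket is 0.679, giving C* = 0.76/0.0306 = 24.8.

R* ≈ 148, C* ≈ 24.8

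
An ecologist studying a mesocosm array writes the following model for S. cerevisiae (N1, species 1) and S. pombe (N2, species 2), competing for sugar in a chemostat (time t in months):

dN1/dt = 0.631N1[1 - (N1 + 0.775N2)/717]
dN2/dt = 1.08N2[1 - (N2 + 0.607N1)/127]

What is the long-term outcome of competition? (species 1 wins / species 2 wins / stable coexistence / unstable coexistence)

species 1 excludes species 2

Compare the nullcline intercepts: K1/α12 = 717/0.775 = 925 > K2 = 127; K2/α21 = 127/0.607 = 209 < K1 = 717.
Since the inequalities point opposite ways, species 1 can invade but species 2 cannot.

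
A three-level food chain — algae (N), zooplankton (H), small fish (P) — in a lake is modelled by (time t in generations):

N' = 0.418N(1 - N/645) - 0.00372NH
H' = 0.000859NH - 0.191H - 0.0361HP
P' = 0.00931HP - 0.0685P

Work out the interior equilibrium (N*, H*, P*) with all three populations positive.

N* ≈ 603, H* ≈ 7.36, P* ≈ 9.05

From dP/dt = 0: 0.00931H* = 0.0685, so H* = 7.36.
From dN/dt = 0: 0.418(1 - N*/645) = 0.00372·7.36, giving N* = 645·(1 - 0.0655) = 603.
From dH/dt = 0: 0.000859·603 - 0.191 = 0.0361P*, so P* = 0.327/0.0361 = 9.05.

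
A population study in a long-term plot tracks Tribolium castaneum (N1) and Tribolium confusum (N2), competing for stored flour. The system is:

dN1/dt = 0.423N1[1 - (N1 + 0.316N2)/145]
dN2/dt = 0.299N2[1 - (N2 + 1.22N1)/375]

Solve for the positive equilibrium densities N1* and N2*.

Setting both brackets to zero gives the nullclines N1 + 0.316N2 = 145 and 1.22N1 + N2 = 375.
Substituting N2 = 375 - 1.22N1 into the first: N1(1 - 0.316·1.22) = 145 - 0.316·375.
So N1* = 26.5/0.614 = 43.1, and then N2* = 375 - 1.22·43.1 = 322.

N1* ≈ 43.1, N2* ≈ 322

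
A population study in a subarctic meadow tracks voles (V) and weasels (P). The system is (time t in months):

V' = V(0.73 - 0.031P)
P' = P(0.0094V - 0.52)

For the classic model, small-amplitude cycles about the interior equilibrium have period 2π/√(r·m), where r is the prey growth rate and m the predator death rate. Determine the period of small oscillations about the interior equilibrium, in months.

T ≈ 10.2 months

Here r = 0.73 and m = 0.52, so r·m = 0.38.
ω = √0.38 = 0.616 per month, hence T = 2π/ω ≈ 10.2 months.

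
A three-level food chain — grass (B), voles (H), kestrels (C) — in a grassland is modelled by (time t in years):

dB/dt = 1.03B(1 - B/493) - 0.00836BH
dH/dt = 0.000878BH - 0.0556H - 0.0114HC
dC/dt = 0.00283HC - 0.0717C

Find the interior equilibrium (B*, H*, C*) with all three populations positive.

From dC/dt = 0: 0.00283H* = 0.0717, so H* = 25.3.
From dB/dt = 0: 1.03(1 - B*/493) = 0.00836·25.3, giving B* = 493·(1 - 0.206) = 392.
From dH/dt = 0: 0.000878·392 - 0.0556 = 0.0114C*, so C* = 0.288/0.0114 = 25.3.

B* ≈ 392, H* ≈ 25.3, C* ≈ 25.3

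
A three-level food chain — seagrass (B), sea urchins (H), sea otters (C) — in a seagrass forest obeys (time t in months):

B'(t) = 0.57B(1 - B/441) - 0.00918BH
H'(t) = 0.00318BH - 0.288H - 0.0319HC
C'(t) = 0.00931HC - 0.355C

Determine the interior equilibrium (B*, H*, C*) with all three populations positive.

From dC/dt = 0: 0.00931H* = 0.355, so H* = 38.1.
From dB/dt = 0: 0.57(1 - B*/441) = 0.00918·38.1, giving B* = 441·(1 - 0.614) = 170.
From dH/dt = 0: 0.00318·170 - 0.288 = 0.0319C*, so C* = 0.253/0.0319 = 7.94.

B* ≈ 170, H* ≈ 38.1, C* ≈ 7.94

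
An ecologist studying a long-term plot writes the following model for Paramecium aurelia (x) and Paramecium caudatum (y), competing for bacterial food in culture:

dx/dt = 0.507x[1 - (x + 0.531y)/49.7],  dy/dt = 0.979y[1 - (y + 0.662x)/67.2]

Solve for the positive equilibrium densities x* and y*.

x* ≈ 21.6, y* ≈ 52.9

Setting both brackets to zero gives the nullclines x + 0.531y = 49.7 and 0.662x + y = 67.2.
Substituting y = 67.2 - 0.662x into the first: x(1 - 0.531·0.662) = 49.7 - 0.531·67.2.
So x* = 14/0.648 = 21.6, and then y* = 67.2 - 0.662·21.6 = 52.9.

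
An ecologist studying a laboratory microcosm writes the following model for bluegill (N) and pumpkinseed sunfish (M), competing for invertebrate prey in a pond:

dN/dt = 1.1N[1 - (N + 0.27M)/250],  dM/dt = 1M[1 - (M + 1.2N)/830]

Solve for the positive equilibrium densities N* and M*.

N* ≈ 38.3, M* ≈ 784

Setting both brackets to zero gives the nullclines N + 0.27M = 250 and 1.2N + M = 830.
Substituting M = 830 - 1.2N into the first: N(1 - 0.27·1.2) = 250 - 0.27·830.
So N* = 25.9/0.676 = 38.3, and then M* = 830 - 1.2·38.3 = 784.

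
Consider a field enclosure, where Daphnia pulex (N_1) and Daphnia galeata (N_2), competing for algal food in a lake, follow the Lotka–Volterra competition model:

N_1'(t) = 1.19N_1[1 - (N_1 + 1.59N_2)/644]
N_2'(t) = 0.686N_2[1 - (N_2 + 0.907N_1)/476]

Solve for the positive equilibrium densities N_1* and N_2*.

N_1* ≈ 255, N_2* ≈ 245

Setting both brackets to zero gives the nullclines N_1 + 1.59N_2 = 644 and 0.907N_1 + N_2 = 476.
Substituting N_2 = 476 - 0.907N_1 into the first: N_1(1 - 1.59·0.907) = 644 - 1.59·476.
So N_1* = -113/-0.442 = 255, and then N_2* = 476 - 0.907·255 = 245.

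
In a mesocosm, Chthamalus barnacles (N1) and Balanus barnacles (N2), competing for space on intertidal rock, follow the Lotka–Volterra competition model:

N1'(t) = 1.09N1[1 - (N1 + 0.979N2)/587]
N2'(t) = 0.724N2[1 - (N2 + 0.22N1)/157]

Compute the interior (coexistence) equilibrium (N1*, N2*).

N1* ≈ 552, N2* ≈ 35.5

Setting both brackets to zero gives the nullclines N1 + 0.979N2 = 587 and 0.22N1 + N2 = 157.
Substituting N2 = 157 - 0.22N1 into the first: N1(1 - 0.979·0.22) = 587 - 0.979·157.
So N1* = 433/0.785 = 552, and then N2* = 157 - 0.22·552 = 35.5.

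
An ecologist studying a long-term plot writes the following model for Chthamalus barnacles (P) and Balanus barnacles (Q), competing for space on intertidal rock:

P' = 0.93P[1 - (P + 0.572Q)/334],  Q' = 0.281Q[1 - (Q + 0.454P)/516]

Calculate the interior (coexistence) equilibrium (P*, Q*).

P* ≈ 52.5, Q* ≈ 492

Setting both brackets to zero gives the nullclines P + 0.572Q = 334 and 0.454P + Q = 516.
Substituting Q = 516 - 0.454P into the first: P(1 - 0.572·0.454) = 334 - 0.572·516.
So P* = 38.8/0.74 = 52.5, and then Q* = 516 - 0.454·52.5 = 492.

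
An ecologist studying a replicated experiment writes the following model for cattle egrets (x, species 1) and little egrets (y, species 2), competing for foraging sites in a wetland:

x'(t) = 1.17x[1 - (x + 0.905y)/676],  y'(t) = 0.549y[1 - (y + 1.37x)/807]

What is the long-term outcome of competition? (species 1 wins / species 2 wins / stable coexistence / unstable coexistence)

Compare the nullcline intercepts: K1/α12 = 676/0.905 = 747 < K2 = 807; K2/α21 = 807/1.37 = 589 < K1 = 676.
Since both are reversed, neither can invade when rare; the interior point is a saddle.

unstable coexistence (outcome depends on initial conditions)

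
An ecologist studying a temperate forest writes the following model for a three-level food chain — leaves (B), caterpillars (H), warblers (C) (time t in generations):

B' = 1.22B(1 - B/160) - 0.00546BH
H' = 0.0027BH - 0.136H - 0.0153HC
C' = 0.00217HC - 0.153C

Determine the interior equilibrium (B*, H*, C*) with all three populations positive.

From dC/dt = 0: 0.00217H* = 0.153, so H* = 70.5.
From dB/dt = 0: 1.22(1 - B*/160) = 0.00546·70.5, giving B* = 160·(1 - 0.316) = 110.
From dH/dt = 0: 0.0027·110 - 0.136 = 0.0153C*, so C* = 0.16/0.0153 = 10.4.

B* ≈ 110, H* ≈ 70.5, C* ≈ 10.4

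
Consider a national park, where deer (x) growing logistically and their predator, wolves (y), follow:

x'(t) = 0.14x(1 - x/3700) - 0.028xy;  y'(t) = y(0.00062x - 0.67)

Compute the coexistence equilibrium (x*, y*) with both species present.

From dy/dt = 0 with y > 0: 0.00062x* = 0.67, so x* = 1080.
Substitute into dx/dt = 0: 0.14(1 - 1080/3700) = 0.028y*.
The bracket is 0.708, giving y* = 0.0991/0.028 = 3.54.

x* ≈ 1080, y* ≈ 3.54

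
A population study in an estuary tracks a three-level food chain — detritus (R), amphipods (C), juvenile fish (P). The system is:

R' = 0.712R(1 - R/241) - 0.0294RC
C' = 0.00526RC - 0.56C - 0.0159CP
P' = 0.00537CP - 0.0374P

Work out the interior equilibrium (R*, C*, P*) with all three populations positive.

R* ≈ 172, C* ≈ 6.96, P* ≈ 21.6

From dP/dt = 0: 0.00537C* = 0.0374, so C* = 6.96.
From dR/dt = 0: 0.712(1 - R*/241) = 0.0294·6.96, giving R* = 241·(1 - 0.288) = 172.
From dC/dt = 0: 0.00526·172 - 0.56 = 0.0159P*, so P* = 0.343/0.0159 = 21.6.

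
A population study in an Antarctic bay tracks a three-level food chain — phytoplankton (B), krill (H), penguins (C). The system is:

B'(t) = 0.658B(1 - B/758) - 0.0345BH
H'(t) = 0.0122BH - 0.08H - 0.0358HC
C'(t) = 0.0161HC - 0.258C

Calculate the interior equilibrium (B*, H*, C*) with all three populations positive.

B* ≈ 121, H* ≈ 16, C* ≈ 39

From dC/dt = 0: 0.0161H* = 0.258, so H* = 16.
From dB/dt = 0: 0.658(1 - B*/758) = 0.0345·16, giving B* = 758·(1 - 0.84) = 121.
From dH/dt = 0: 0.0122·121 - 0.08 = 0.0358C*, so C* = 1.4/0.0358 = 39.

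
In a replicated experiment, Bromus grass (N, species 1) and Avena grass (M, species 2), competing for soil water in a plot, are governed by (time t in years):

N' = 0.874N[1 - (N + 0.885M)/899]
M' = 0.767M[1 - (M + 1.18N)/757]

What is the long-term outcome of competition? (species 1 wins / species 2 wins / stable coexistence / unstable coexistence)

species 1 excludes species 2

Compare the nullcline intercepts: K1/α12 = 899/0.885 = 1020 > K2 = 757; K2/α21 = 757/1.18 = 642 < K1 = 899.
Since the inequalities point opposite ways, species 1 can invade but species 2 cannot.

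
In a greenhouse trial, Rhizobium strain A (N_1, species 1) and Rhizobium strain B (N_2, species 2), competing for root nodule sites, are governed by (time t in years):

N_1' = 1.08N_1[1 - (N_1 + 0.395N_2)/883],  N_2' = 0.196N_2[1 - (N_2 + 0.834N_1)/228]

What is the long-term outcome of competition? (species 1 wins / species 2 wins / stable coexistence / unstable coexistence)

species 1 excludes species 2

Compare the nullcline intercepts: K1/α12 = 883/0.395 = 2240 > K2 = 228; K2/α21 = 228/0.834 = 273 < K1 = 883.
Since the inequalities point opposite ways, species 1 can invade but species 2 cannot.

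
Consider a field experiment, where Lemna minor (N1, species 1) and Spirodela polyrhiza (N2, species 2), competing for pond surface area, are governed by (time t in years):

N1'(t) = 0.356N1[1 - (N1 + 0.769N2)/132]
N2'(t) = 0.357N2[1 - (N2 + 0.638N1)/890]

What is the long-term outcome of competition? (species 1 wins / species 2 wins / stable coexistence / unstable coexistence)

Compare the nullcline intercepts: K1/α12 = 132/0.769 = 172 < K2 = 890; K2/α21 = 890/0.638 = 1390 > K1 = 132.
Since the inequalities point opposite ways, species 2 can invade but species 1 cannot.

species 2 excludes species 1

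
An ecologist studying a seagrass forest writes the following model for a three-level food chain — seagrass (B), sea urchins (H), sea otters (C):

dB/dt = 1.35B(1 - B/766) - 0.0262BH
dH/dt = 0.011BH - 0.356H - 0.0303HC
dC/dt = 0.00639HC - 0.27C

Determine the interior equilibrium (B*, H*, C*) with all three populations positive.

From dC/dt = 0: 0.00639H* = 0.27, so H* = 42.3.
From dB/dt = 0: 1.35(1 - B*/766) = 0.0262·42.3, giving B* = 766·(1 - 0.82) = 138.
From dH/dt = 0: 0.011·138 - 0.356 = 0.0303C*, so C* = 1.16/0.0303 = 38.3.

B* ≈ 138, H* ≈ 42.3, C* ≈ 38.3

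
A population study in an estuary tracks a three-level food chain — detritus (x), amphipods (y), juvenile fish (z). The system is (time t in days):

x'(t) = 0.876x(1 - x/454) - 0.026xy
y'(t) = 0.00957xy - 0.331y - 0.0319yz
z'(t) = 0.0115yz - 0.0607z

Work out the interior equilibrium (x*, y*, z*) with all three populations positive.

From dz/dt = 0: 0.0115y* = 0.0607, so y* = 5.28.
From dx/dt = 0: 0.876(1 - x*/454) = 0.026·5.28, giving x* = 454·(1 - 0.157) = 383.
From dy/dt = 0: 0.00957·383 - 0.331 = 0.0319z*, so z* = 3.33/0.0319 = 104.

x* ≈ 383, y* ≈ 5.28, z* ≈ 104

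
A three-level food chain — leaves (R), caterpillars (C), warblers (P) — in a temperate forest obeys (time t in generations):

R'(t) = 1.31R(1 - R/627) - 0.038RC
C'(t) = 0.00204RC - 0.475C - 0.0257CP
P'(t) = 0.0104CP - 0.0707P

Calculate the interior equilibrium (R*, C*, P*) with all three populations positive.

From dP/dt = 0: 0.0104C* = 0.0707, so C* = 6.8.
From dR/dt = 0: 1.31(1 - R*/627) = 0.038·6.8, giving R* = 627·(1 - 0.197) = 503.
From dC/dt = 0: 0.00204·503 - 0.475 = 0.0257P*, so P* = 0.552/0.0257 = 21.5.

R* ≈ 503, C* ≈ 6.8, P* ≈ 21.5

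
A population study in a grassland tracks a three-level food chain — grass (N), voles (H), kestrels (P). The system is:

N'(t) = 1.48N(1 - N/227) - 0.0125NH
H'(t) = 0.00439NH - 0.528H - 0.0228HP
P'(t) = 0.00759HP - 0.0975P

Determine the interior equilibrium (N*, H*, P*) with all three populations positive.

N* ≈ 202, H* ≈ 12.8, P* ≈ 15.8

From dP/dt = 0: 0.00759H* = 0.0975, so H* = 12.8.
From dN/dt = 0: 1.48(1 - N*/227) = 0.0125·12.8, giving N* = 227·(1 - 0.108) = 202.
From dH/dt = 0: 0.00439·202 - 0.528 = 0.0228P*, so P* = 0.36/0.0228 = 15.8.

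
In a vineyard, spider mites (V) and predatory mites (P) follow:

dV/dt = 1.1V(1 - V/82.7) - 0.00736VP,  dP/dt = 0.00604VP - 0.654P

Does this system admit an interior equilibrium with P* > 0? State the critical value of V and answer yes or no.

Threshold V = 108; K < 108, so no, the predator goes extinct.

The predator equation gives dP/dt > 0 only when V > 0.654/0.00604 = 108.
Without the predator, V → K = 82.7. Since 82.7 < 108, the predator cannot invade.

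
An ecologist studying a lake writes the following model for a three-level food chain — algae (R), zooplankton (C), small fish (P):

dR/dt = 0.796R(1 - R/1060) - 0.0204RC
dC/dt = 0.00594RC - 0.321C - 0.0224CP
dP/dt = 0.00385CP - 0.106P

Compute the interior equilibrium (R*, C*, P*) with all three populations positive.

R* ≈ 312, C* ≈ 27.5, P* ≈ 68.4

From dP/dt = 0: 0.00385C* = 0.106, so C* = 27.5.
From dR/dt = 0: 0.796(1 - R*/1060) = 0.0204·27.5, giving R* = 1060·(1 - 0.706) = 312.
From dC/dt = 0: 0.00594·312 - 0.321 = 0.0224P*, so P* = 1.53/0.0224 = 68.4.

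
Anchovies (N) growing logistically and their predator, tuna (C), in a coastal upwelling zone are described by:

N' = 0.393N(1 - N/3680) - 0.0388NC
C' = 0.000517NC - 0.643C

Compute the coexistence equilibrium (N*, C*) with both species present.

From dC/dt = 0 with C > 0: 0.000517N* = 0.643, so N* = 1240.
Substitute into dN/dt = 0: 0.393(1 - 1240/3680) = 0.0388C*.
The bracket is 0.662, giving C* = 0.26/0.0388 = 6.71.

N* ≈ 1240, C* ≈ 6.71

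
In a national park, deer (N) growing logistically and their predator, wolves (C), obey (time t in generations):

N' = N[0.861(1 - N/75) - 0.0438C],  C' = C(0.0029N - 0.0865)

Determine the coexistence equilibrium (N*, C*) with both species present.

N* ≈ 29.8, C* ≈ 11.8

From dC/dt = 0 with C > 0: 0.0029N* = 0.0865, so N* = 29.8.
Substitute into dN/dt = 0: 0.861(1 - 29.8/75) = 0.0438C*.
The bracket is 0.602, giving C* = 0.519/0.0438 = 11.8.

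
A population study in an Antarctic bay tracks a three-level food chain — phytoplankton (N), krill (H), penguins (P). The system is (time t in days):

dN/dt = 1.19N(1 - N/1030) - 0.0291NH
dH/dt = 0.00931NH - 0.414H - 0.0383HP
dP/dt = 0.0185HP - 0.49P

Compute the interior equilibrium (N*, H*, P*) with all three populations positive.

N* ≈ 363, H* ≈ 26.5, P* ≈ 77.4

From dP/dt = 0: 0.0185H* = 0.49, so H* = 26.5.
From dN/dt = 0: 1.19(1 - N*/1030) = 0.0291·26.5, giving N* = 1030·(1 - 0.648) = 363.
From dH/dt = 0: 0.00931·363 - 0.414 = 0.0383P*, so P* = 2.96/0.0383 = 77.4.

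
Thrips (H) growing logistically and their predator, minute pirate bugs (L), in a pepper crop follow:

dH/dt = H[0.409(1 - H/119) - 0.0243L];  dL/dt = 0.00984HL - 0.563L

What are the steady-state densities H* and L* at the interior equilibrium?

From dL/dt = 0 with L > 0: 0.00984H* = 0.563, so H* = 57.2.
Substitute into dH/dt = 0: 0.409(1 - 57.2/119) = 0.0243L*.
The bracket is 0.519, giving L* = 0.212/0.0243 = 8.74.

H* ≈ 57.2, L* ≈ 8.74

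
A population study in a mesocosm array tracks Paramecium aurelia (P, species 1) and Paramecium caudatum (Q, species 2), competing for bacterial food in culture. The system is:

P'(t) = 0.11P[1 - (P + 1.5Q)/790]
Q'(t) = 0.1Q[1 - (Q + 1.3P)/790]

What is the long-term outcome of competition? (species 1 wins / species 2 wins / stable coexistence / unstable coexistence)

unstable coexistence (outcome depends on initial conditions)

Compare the nullcline intercepts: K1/α12 = 790/1.5 = 527 < K2 = 790; K2/α21 = 790/1.3 = 608 < K1 = 790.
Since both are reversed, neither can invade when rare; the interior point is a saddle.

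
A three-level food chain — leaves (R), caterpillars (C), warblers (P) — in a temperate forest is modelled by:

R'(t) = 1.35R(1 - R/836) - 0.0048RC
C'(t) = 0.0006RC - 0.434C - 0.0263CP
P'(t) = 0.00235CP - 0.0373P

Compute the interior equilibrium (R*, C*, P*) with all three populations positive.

R* ≈ 789, C* ≈ 15.9, P* ≈ 1.49

From dP/dt = 0: 0.00235C* = 0.0373, so C* = 15.9.
From dR/dt = 0: 1.35(1 - R*/836) = 0.0048·15.9, giving R* = 836·(1 - 0.0564) = 789.
From dC/dt = 0: 0.0006·789 - 0.434 = 0.0263P*, so P* = 0.0393/0.0263 = 1.49.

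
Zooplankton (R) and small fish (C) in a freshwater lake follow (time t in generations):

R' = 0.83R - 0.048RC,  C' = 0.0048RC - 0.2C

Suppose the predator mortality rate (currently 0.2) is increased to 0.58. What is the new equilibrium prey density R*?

R* ≈ 121

At the interior fixed point, setting dC/dt = 0 with C > 0 fixes R* = (predator death rate)/(RC coefficient) — independent of the other coefficients.
With the change, R* = 0.58/0.0048 = 121; it rises from 41.7.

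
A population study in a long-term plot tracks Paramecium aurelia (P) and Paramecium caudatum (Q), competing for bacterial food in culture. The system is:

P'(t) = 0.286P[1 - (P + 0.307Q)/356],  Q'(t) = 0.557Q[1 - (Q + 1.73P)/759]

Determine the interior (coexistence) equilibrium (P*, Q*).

Setting both brackets to zero gives the nullclines P + 0.307Q = 356 and 1.73P + Q = 759.
Substituting Q = 759 - 1.73P into the first: P(1 - 0.307·1.73) = 356 - 0.307·759.
So P* = 123/0.469 = 262, and then Q* = 759 - 1.73·262 = 305.

P* ≈ 262, Q* ≈ 305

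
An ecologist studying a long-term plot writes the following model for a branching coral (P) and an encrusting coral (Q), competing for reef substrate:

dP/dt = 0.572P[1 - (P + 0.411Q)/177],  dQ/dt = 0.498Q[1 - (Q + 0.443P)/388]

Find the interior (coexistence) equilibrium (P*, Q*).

P* ≈ 21.4, Q* ≈ 379

Setting both brackets to zero gives the nullclines P + 0.411Q = 177 and 0.443P + Q = 388.
Substituting Q = 388 - 0.443P into the first: P(1 - 0.411·0.443) = 177 - 0.411·388.
So P* = 17.5/0.818 = 21.4, and then Q* = 388 - 0.443·21.4 = 379.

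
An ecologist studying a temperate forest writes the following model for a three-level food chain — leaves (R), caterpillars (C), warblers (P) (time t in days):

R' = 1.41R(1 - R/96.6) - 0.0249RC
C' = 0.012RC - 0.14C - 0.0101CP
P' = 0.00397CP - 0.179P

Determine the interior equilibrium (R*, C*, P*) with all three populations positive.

From dP/dt = 0: 0.00397C* = 0.179, so C* = 45.1.
From dR/dt = 0: 1.41(1 - R*/96.6) = 0.0249·45.1, giving R* = 96.6·(1 - 0.796) = 19.7.
From dC/dt = 0: 0.012·19.7 - 0.14 = 0.0101P*, so P* = 0.0962/0.0101 = 9.52.

R* ≈ 19.7, C* ≈ 45.1, P* ≈ 9.52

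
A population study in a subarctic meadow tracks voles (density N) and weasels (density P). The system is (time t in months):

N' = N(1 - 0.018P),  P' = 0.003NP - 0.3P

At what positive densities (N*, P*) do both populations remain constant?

N* ≈ 100, P* ≈ 55.6

Set dP/dt = 0 with P > 0: 0.003N - 0.3 = 0, so N* = 0.3/0.003 = 100.
Set dN/dt = 0 with N > 0: 1 - 0.018P = 0, so P* = 1/0.018 = 55.6.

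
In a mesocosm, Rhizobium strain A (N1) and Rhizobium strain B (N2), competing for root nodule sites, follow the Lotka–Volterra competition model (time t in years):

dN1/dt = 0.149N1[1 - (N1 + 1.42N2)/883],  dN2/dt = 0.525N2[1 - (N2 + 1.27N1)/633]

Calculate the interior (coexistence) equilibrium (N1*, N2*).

Setting both brackets to zero gives the nullclines N1 + 1.42N2 = 883 and 1.27N1 + N2 = 633.
Substituting N2 = 633 - 1.27N1 into the first: N1(1 - 1.42·1.27) = 883 - 1.42·633.
So N1* = -15.9/-0.803 = 19.7, and then N2* = 633 - 1.27·19.7 = 608.

N1* ≈ 19.7, N2* ≈ 608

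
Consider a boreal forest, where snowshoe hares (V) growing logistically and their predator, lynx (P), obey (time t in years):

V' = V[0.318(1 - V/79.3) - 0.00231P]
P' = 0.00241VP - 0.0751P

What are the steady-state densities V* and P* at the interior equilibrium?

From dP/dt = 0 with P > 0: 0.00241V* = 0.0751, so V* = 31.2.
Substitute into dV/dt = 0: 0.318(1 - 31.2/79.3) = 0.00231P*.
The bracket is 0.607, giving P* = 0.193/0.00231 = 83.6.

V* ≈ 31.2, P* ≈ 83.6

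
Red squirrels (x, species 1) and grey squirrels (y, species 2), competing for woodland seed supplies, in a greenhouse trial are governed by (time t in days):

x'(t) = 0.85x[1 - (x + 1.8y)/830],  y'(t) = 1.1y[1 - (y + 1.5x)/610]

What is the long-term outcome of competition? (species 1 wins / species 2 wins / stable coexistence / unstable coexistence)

Compare the nullcline intercepts: K1/α12 = 830/1.8 = 461 < K2 = 610; K2/α21 = 610/1.5 = 407 < K1 = 830.
Since both are reversed, neither can invade when rare; the interior point is a saddle.

unstable coexistence (outcome depends on initial conditions)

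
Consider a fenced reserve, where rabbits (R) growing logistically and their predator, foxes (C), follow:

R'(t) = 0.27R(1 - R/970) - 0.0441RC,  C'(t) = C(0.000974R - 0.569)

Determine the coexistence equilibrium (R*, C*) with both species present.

From dC/dt = 0 with C > 0: 0.000974R* = 0.569, so R* = 584.
Substitute into dR/dt = 0: 0.27(1 - 584/970) = 0.0441C*.
The bracket is 0.398, giving C* = 0.107/0.0441 = 2.44.

R* ≈ 584, C* ≈ 2.44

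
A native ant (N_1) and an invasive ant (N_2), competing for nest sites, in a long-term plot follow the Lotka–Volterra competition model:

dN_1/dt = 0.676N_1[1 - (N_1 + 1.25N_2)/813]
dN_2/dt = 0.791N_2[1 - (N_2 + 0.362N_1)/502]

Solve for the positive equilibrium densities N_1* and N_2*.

Setting both brackets to zero gives the nullclines N_1 + 1.25N_2 = 813 and 0.362N_1 + N_2 = 502.
Substituting N_2 = 502 - 0.362N_1 into the first: N_1(1 - 1.25·0.362) = 813 - 1.25·502.
So N_1* = 186/0.547 = 339, and then N_2* = 502 - 0.362·339 = 379.

N_1* ≈ 339, N_2* ≈ 379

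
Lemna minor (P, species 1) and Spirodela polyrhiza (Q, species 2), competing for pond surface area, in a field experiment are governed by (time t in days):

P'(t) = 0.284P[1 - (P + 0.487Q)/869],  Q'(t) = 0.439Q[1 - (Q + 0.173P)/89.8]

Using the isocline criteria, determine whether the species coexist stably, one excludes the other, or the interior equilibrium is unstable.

species 1 excludes species 2

Compare the nullcline intercepts: K1/α12 = 869/0.487 = 1780 > K2 = 89.8; K2/α21 = 89.8/0.173 = 519 < K1 = 869.
Since the inequalities point opposite ways, species 1 can invade but species 2 cannot.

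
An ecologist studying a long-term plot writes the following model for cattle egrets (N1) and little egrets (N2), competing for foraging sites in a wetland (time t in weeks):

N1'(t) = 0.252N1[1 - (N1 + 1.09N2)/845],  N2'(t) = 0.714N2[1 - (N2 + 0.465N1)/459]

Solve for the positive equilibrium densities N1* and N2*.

Setting both brackets to zero gives the nullclines N1 + 1.09N2 = 845 and 0.465N1 + N2 = 459.
Substituting N2 = 459 - 0.465N1 into the first: N1(1 - 1.09·0.465) = 845 - 1.09·459.
So N1* = 345/0.493 = 699, and then N2* = 459 - 0.465·699 = 134.

N1* ≈ 699, N2* ≈ 134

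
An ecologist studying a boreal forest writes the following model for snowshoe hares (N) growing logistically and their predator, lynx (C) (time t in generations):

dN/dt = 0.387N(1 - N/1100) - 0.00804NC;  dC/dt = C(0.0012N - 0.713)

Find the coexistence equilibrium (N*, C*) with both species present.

N* ≈ 594, C* ≈ 22.1

From dC/dt = 0 with C > 0: 0.0012N* = 0.713, so N* = 594.
Substitute into dN/dt = 0: 0.387(1 - 594/1100) = 0.00804C*.
The bracket is 0.46, giving C* = 0.178/0.00804 = 22.1.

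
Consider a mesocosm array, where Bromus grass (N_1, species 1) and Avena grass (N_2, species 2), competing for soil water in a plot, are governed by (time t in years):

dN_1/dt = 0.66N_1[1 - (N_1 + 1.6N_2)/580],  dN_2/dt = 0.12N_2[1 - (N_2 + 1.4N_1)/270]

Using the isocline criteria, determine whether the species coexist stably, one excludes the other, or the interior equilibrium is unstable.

Compare the nullcline intercepts: K1/α12 = 580/1.6 = 362 > K2 = 270; K2/α21 = 270/1.4 = 193 < K1 = 580.
Since the inequalities point opposite ways, species 1 can invade but species 2 cannot.

species 1 excludes species 2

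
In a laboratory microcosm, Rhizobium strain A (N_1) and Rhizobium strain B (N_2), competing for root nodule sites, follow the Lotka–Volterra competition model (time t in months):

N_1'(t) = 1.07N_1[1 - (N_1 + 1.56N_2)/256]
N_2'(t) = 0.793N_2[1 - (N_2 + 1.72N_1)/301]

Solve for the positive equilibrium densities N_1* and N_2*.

Setting both brackets to zero gives the nullclines N_1 + 1.56N_2 = 256 and 1.72N_1 + N_2 = 301.
Substituting N_2 = 301 - 1.72N_1 into the first: N_1(1 - 1.56·1.72) = 256 - 1.56·301.
So N_1* = -214/-1.68 = 127, and then N_2* = 301 - 1.72·127 = 82.8.

N_1* ≈ 127, N_2* ≈ 82.8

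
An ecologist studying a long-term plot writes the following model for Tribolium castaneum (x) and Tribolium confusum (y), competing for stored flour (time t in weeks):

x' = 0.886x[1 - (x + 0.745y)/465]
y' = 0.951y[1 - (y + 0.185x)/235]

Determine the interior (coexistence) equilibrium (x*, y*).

x* ≈ 336, y* ≈ 173

Setting both brackets to zero gives the nullclines x + 0.745y = 465 and 0.185x + y = 235.
Substituting y = 235 - 0.185x into the first: x(1 - 0.745·0.185) = 465 - 0.745·235.
So x* = 290/0.862 = 336, and then y* = 235 - 0.185·336 = 173.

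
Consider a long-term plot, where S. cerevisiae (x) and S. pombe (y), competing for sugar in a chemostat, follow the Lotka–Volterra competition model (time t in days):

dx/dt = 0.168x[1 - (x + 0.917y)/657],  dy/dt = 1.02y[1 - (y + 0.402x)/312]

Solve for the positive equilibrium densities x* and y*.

x* ≈ 587, y* ≈ 75.8

Setting both brackets to zero gives the nullclines x + 0.917y = 657 and 0.402x + y = 312.
Substituting y = 312 - 0.402x into the first: x(1 - 0.917·0.402) = 657 - 0.917·312.
So x* = 371/0.631 = 587, and then y* = 312 - 0.402·587 = 75.8.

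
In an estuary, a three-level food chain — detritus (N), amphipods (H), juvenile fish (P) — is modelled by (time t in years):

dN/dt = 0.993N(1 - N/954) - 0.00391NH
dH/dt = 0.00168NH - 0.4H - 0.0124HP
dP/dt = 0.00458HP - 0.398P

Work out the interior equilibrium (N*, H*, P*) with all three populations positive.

N* ≈ 628, H* ≈ 86.9, P* ≈ 52.8

From dP/dt = 0: 0.00458H* = 0.398, so H* = 86.9.
From dN/dt = 0: 0.993(1 - N*/954) = 0.00391·86.9, giving N* = 954·(1 - 0.342) = 628.
From dH/dt = 0: 0.00168·628 - 0.4 = 0.0124P*, so P* = 0.654/0.0124 = 52.8.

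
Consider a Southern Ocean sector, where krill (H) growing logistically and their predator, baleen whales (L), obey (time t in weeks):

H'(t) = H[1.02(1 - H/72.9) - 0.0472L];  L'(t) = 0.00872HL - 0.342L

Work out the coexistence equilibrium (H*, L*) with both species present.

H* ≈ 39.2, L* ≈ 9.98

From dL/dt = 0 with L > 0: 0.00872H* = 0.342, so H* = 39.2.
Substitute into dH/dt = 0: 1.02(1 - 39.2/72.9) = 0.0472L*.
The bracket is 0.462, giving L* = 0.471/0.0472 = 9.98.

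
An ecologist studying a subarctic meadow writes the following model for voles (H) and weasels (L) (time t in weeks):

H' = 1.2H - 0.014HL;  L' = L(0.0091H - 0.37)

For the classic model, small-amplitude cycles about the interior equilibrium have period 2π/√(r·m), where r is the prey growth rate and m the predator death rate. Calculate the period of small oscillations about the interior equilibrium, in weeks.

Here r = 1.2 and m = 0.37, so r·m = 0.444.
ω = √0.444 = 0.666 per week, hence T = 2π/ω ≈ 9.43 weeks.

T ≈ 9.43 weeks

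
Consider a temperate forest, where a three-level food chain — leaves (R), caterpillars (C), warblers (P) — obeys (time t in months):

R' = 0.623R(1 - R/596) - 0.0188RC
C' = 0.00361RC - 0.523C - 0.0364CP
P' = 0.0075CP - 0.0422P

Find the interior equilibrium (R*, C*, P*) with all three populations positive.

From dP/dt = 0: 0.0075C* = 0.0422, so C* = 5.63.
From dR/dt = 0: 0.623(1 - R*/596) = 0.0188·5.63, giving R* = 596·(1 - 0.17) = 495.
From dC/dt = 0: 0.00361·495 - 0.523 = 0.0364P*, so P* = 1.26/0.0364 = 34.7.

R* ≈ 495, C* ≈ 5.63, P* ≈ 34.7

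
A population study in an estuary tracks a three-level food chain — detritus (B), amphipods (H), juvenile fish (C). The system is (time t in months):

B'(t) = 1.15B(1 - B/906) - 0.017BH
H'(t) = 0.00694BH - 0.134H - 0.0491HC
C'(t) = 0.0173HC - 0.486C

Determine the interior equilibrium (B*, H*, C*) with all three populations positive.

B* ≈ 530, H* ≈ 28.1, C* ≈ 72.1

From dC/dt = 0: 0.0173H* = 0.486, so H* = 28.1.
From dB/dt = 0: 1.15(1 - B*/906) = 0.017·28.1, giving B* = 906·(1 - 0.415) = 530.
From dH/dt = 0: 0.00694·530 - 0.134 = 0.0491C*, so C* = 3.54/0.0491 = 72.1.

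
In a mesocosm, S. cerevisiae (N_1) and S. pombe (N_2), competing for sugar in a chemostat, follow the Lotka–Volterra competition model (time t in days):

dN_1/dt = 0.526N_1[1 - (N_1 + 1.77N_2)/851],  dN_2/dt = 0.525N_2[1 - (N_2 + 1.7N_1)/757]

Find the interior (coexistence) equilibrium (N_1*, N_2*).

N_1* ≈ 243, N_2* ≈ 343

Setting both brackets to zero gives the nullclines N_1 + 1.77N_2 = 851 and 1.7N_1 + N_2 = 757.
Substituting N_2 = 757 - 1.7N_1 into the first: N_1(1 - 1.77·1.7) = 851 - 1.77·757.
So N_1* = -489/-2.01 = 243, and then N_2* = 757 - 1.7·243 = 343.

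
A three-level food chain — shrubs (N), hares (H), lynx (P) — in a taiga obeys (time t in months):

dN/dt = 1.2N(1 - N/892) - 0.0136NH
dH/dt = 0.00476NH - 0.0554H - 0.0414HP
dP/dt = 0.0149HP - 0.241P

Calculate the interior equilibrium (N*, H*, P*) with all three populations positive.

From dP/dt = 0: 0.0149H* = 0.241, so H* = 16.2.
From dN/dt = 0: 1.2(1 - N*/892) = 0.0136·16.2, giving N* = 892·(1 - 0.183) = 728.
From dH/dt = 0: 0.00476·728 - 0.0554 = 0.0414P*, so P* = 3.41/0.0414 = 82.4.

N* ≈ 728, H* ≈ 16.2, P* ≈ 82.4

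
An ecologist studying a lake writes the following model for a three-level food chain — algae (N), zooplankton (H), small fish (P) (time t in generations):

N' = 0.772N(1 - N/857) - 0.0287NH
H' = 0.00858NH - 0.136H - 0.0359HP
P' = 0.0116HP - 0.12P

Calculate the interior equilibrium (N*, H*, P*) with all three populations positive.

N* ≈ 527, H* ≈ 10.3, P* ≈ 122

From dP/dt = 0: 0.0116H* = 0.12, so H* = 10.3.
From dN/dt = 0: 0.772(1 - N*/857) = 0.0287·10.3, giving N* = 857·(1 - 0.385) = 527.
From dH/dt = 0: 0.00858·527 - 0.136 = 0.0359P*, so P* = 4.39/0.0359 = 122.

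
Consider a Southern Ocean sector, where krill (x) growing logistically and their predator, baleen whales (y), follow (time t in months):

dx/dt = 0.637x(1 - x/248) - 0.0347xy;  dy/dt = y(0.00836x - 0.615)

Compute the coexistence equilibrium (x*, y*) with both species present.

From dy/dt = 0 with y > 0: 0.00836x* = 0.615, so x* = 73.6.
Substitute into dx/dt = 0: 0.637(1 - 73.6/248) = 0.0347y*.
The bracket is 0.703, giving y* = 0.448/0.0347 = 12.9.

x* ≈ 73.6, y* ≈ 12.9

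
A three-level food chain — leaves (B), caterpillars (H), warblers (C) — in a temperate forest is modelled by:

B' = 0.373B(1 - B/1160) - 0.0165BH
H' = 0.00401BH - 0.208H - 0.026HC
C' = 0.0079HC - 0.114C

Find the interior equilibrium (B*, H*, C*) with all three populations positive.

B* ≈ 420, H* ≈ 14.4, C* ≈ 56.7

From dC/dt = 0: 0.0079H* = 0.114, so H* = 14.4.
From dB/dt = 0: 0.373(1 - B*/1160) = 0.0165·14.4, giving B* = 1160·(1 - 0.638) = 420.
From dH/dt = 0: 0.00401·420 - 0.208 = 0.026C*, so C* = 1.47/0.026 = 56.7.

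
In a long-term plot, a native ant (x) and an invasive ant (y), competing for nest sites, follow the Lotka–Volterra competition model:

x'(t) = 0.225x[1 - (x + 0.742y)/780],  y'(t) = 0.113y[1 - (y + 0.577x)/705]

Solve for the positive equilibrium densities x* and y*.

x* ≈ 449, y* ≈ 446

Setting both brackets to zero gives the nullclines x + 0.742y = 780 and 0.577x + y = 705.
Substituting y = 705 - 0.577x into the first: x(1 - 0.742·0.577) = 780 - 0.742·705.
So x* = 257/0.572 = 449, and then y* = 705 - 0.577·449 = 446.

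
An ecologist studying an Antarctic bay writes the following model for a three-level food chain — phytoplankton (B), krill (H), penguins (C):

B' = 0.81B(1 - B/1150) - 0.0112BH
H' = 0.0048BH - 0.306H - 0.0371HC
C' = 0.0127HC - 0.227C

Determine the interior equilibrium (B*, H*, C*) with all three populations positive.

From dC/dt = 0: 0.0127H* = 0.227, so H* = 17.9.
From dB/dt = 0: 0.81(1 - B*/1150) = 0.0112·17.9, giving B* = 1150·(1 - 0.247) = 866.
From dH/dt = 0: 0.0048·866 - 0.306 = 0.0371C*, so C* = 3.85/0.0371 = 104.

B* ≈ 866, H* ≈ 17.9, C* ≈ 104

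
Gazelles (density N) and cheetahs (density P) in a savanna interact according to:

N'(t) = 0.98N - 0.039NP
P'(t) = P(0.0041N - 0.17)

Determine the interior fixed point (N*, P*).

N* ≈ 41.5, P* ≈ 25.1

Set dP/dt = 0 with P > 0: 0.0041N - 0.17 = 0, so N* = 0.17/0.0041 = 41.5.
Set dN/dt = 0 with N > 0: 0.98 - 0.039P = 0, so P* = 0.98/0.039 = 25.1.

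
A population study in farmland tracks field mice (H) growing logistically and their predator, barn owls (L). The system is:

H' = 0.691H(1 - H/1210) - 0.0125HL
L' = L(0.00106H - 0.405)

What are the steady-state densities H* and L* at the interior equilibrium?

From dL/dt = 0 with L > 0: 0.00106H* = 0.405, so H* = 382.
Substitute into dH/dt = 0: 0.691(1 - 382/1210) = 0.0125L*.
The bracket is 0.684, giving L* = 0.473/0.0125 = 37.8.

H* ≈ 382, L* ≈ 37.8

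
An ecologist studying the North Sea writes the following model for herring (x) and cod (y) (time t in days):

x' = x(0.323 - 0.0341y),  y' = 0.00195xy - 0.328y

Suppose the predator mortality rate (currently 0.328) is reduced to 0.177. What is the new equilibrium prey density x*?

x* ≈ 90.8

At the interior fixed point, setting dy/dt = 0 with y > 0 fixes x* = (predator death rate)/(xy coefficient) — independent of the other coefficients.
With the change, x* = 0.177/0.00195 = 90.8; it falls from 168.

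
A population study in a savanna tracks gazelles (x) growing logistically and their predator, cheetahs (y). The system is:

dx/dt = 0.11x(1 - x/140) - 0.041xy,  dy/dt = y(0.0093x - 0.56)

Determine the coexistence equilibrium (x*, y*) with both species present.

From dy/dt = 0 with y > 0: 0.0093x* = 0.56, so x* = 60.2.
Substitute into dx/dt = 0: 0.11(1 - 60.2/140) = 0.041y*.
The bracket is 0.57, giving y* = 0.0627/0.041 = 1.53.

x* ≈ 60.2, y* ≈ 1.53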